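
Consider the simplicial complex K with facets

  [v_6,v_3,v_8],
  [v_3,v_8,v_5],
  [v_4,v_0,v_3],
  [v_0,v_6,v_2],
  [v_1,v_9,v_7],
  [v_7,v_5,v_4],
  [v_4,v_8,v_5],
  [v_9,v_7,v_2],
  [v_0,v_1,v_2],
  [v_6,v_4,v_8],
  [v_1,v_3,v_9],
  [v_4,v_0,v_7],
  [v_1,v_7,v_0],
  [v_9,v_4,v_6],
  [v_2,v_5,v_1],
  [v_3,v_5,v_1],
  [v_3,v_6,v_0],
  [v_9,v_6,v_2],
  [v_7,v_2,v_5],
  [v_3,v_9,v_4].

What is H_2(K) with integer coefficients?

Fix the vertex order v_0 < v_1 < v_2 < v_3 < v_4 < v_5 < v_6 < v_7 < v_8 < v_9 and write every simplex with vertices in increasing order. Then dim K = 2 and the simplices of K are:

  0-simplices (10): [v_0], [v_1], [v_2], [v_3], [v_4], [v_5], [v_6], [v_7], [v_8], [v_9]
  1-simplices (30): (30 of them)
  2-simplices (20): (20 of them)

Hence C_0 ≅ Z^10, C_1 ≅ Z^30, C_2 ≅ Z^20.

The boundary map ∂_1: C_1 → C_0 is given by ∂[p,q] = [q] − [p]. For instance
  ∂[v_1,v_9] = [v_9] − [v_1].
As a 10×30 matrix over Z this has rank 9, with invariant factors (1,1,1,1,1,1,1,1,1).

The boundary map ∂_2: C_2 → C_1 acts by ∂[p,q,r] = [q,r] − [p,r] + [p,q]. For instance
  ∂[v_2,v_5,v_7] = [v_5,v_7] − [v_2,v_7] + [v_2,v_5],
  ∂[v_3,v_6,v_8] = [v_6,v_8] − [v_3,v_8] + [v_3,v_6].
The resulting 30×20 matrix has rank 20, and its Smith normal form has invariant factors (1,1,1,1,1,1,1,1,1,1,1,1,1,1,1,1,1,1,1,2).

Computing H_k = (kernel of ∂_k) / (image of ∂_{k+1}):

  H_2: rank ker ∂_2 − rank ∂_3 = (20 − 20) − 0 = 0, and there is no ∂_3, so H_2 = 0.

H_2 ≅ 0.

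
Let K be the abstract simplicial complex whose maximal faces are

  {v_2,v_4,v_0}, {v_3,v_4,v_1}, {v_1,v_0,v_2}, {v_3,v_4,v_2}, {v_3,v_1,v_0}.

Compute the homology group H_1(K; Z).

Take the total order v_0 < v_1 < v_2 < v_3 < v_4 on the vertex set. Then K (dimension 2) consists of the simplices:

  0-simplices (5): [v_0], [v_1], [v_2], [v_3], [v_4]
  1-simplices (10): [v_0,v_1], [v_0,v_2], [v_0,v_3], [v_0,v_4], [v_1,v_2], [v_1,v_3], [v_1,v_4], [v_2,v_3], [v_2,v_4], [v_3,v_4]
  2-simplices (5): [v_0,v_1,v_2], [v_0,v_1,v_3], [v_0,v_2,v_4], [v_1,v_3,v_4], [v_2,v_3,v_4]

Hence C_0 ≅ Z^5, C_1 ≅ Z^10, C_2 ≅ Z^5.

Boundary ∂_1: C_1 → C_0 is given by ∂[p,q] = [q] − [p].
The 5×10 boundary matrix has rank 4 and Smith normal form diag(1,1,1,1).

Boundary ∂_2: C_2 → C_1 acts by ∂[p,q,r] = [q,r] − [p,r] + [p,q]. For instance
  ∂[v_0,v_1,v_2] = [v_1,v_2] − [v_0,v_2] + [v_0,v_1],
  ∂[v_0,v_1,v_3] = [v_1,v_3] − [v_0,v_3] + [v_0,v_1].
The 10×5 boundary matrix has rank 5 and Smith normal form diag(1,1,1,1,1).

Now H_k = ker ∂_k / im ∂_{k+1}, so:

  H_1: rank ker ∂_1 − rank ∂_2 = (10 − 4) − 5 = 1, and the invariant factors of ∂_2 are all 1, so H_1 ≅ Z.

H_1 = Z.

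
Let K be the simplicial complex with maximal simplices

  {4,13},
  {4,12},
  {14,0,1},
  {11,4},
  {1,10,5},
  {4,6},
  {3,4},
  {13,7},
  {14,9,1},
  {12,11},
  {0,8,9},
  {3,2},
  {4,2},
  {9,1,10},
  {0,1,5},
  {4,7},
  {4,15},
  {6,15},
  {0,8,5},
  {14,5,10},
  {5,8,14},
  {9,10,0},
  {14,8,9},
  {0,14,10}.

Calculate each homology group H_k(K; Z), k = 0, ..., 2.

Fix the vertex order 0 < 1 < 2 < 3 < 4 < 5 < 6 < 7 < 8 < 9 < 10 < 11 < 12 < 13 < 14 < 15 and write every simplex with vertices in increasing order. Then dim K = 2 and the simplices of K are:

  0-simplices (16): [0], [1], [2], [3], [4], [5], [6], [7], [8], [9], [10], [11], [12], [13], [14], [15]
  1-simplices (30): (30 of them)
  2-simplices (12): [0,1,5], [0,1,14], [0,5,8], [0,8,9], [0,9,10], [0,10,14], [1,5,10], [1,9,10], [1,9,14], [5,8,14], [5,10,14], [8,9,14]

so the chain groups are C_0 ≅ Z^16, C_1 ≅ Z^30, C_2 ≅ Z^12.

The boundary map ∂_1: C_1 → C_0 sends each edge [p,q] (with p < q) to q − p.
This gives a 16×30 integer matrix of rank 14; reducing to Smith normal form yields diagonal entries (1,1,1,1,1,1,1,1,1,1,1,1,1,1).

The boundary map ∂_2: C_2 → C_1 maps a triangle to the signed sum of its edges. For instance
  ∂[0,10,14] = [10,14] − [0,14] + [0,10],
  ∂[1,9,10] = [9,10] − [1,10] + [1,9].
As a 30×12 matrix over Z this has rank 12, with invariant factors (1,1,1,1,1,1,1,1,1,1,1,2).

Reading off H_k = ker ∂_k / im ∂_{k+1}:

  H_0: rank C_0 − rank ∂_1 = 16 − 14 = 2, and the invariant factors of ∂_1 are all 1, so H_0 = Z^2.
  H_1: rank ker ∂_1 − rank ∂_2 = (30 − 14) − 12 = 4, and ∂_2 has invariant factor 2 > 1, so H_1 = Z^4 ⊕ Z/2Z.
  H_2: rank ker ∂_2 − rank ∂_3 = (12 − 12) − 0 = 0, and there is no ∂_3, so H_2 = 0.

(K is a triangulation of the disjoint union of a wedge of 4 circles and the real projective plane RP^2.)

H_0 ≅ Z^2,  H_1 ≅ Z^4 ⊕ Z/2Z,  H_2 = 0.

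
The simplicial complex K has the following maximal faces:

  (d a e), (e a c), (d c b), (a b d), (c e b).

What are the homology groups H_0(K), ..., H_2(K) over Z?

Order the vertices as a < b < c < d < e. Listing each simplex with vertices in this order, K has dimension 2 with simplices:

  0-simplices (5): a, b, c, d, e
  1-simplices (10): ab, ac, ad, ae, bc, bd, be, cd, ce, de
  2-simplices (5): abd, ace, ade, bcd, bce

Hence C_0 ≅ Z^5, C_1 ≅ Z^10, C_2 ≅ Z^5.

∂_1: C_1 → C_0 maps an edge to its endpoints' difference, ∂[p,q] = q − p. For instance
  ∂bd = d − b.
This gives a 5×10 integer matrix of rank 4; reducing to Smith normal form yields diagonal entries (1,1,1,1).

The boundary map ∂_2: C_2 → C_1 sends each 2-simplex [p,q,r] to [q,r] − [p,r] + [p,q]. For instance
  ∂bcd = cd − bd + bc,
  ∂abd = bd − ad + ab.
This gives a 10×5 integer matrix of rank 5; reducing to Smith normal form yields diagonal entries (1,1,1,1,1).

Computing H_k = (kernel of ∂_k) / (image of ∂_{k+1}):

  H_0: rank C_0 − rank ∂_1 = 5 − 4 = 1, and the invariant factors of ∂_1 are all 1, so H_0 ≅ Z.
  H_1: rank ker ∂_1 − rank ∂_2 = (10 − 4) − 5 = 1, and the invariant factors of ∂_2 are all 1, so H_1 ≅ Z.
  H_2: rank ker ∂_2 − rank ∂_3 = (5 − 5) − 0 = 0, and there is no ∂_3, so H_2 ≅ 0.

As a check, the Euler characteristic is 5 − 10 + 5 = 0, which agrees with 1 − 1 + 0 = 0.
(K is a triangulation of the Möbius band.)

H_0 = Z,  H_1 = Z,  H_2 = 0.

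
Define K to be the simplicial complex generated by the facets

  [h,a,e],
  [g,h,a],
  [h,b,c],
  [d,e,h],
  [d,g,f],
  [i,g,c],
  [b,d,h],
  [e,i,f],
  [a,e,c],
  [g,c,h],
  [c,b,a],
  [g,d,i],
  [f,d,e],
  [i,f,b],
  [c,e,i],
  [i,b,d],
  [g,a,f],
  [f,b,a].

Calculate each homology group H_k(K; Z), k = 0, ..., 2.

H_0 ≅ Z,  H_1 ≅ Z ⊕ Z/2,  H_2 = 0.

K has 9 vertices, 27 edges, 18 triangles.
rank ∂_0 = 0, rank ∂_1 = 8 ⇒ b_0 = 9 − 0 − 8 = 1; all invariant factors of ∂_1 are 1 so no torsion. So H_0 ≅ Z.
rank ∂_1 = 8, rank ∂_2 = 18 ⇒ b_1 = 27 − 8 − 18 = 1; ∂_2 has invariant factor(s) [2] giving torsion. So H_1 ≅ Z ⊕ Z/2.
rank ∂_2 = 18, rank ∂_3 = 0 ⇒ b_2 = 18 − 18 − 0 = 0. So H_2 ≅ 0.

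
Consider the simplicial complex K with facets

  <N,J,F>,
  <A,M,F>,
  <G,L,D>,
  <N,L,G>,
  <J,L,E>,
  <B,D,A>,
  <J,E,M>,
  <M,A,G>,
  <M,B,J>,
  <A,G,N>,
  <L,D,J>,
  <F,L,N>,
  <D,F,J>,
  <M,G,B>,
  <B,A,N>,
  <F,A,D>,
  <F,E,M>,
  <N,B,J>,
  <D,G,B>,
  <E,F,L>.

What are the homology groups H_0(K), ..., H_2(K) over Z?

H_0 ≅ Z,  H_1 ≅ Z ⊕ Z/2,  H_2 = 0.

Order the vertices as A < B < D < E < F < G < J < L < M < N. Listing each simplex with vertices in this order, K has dimension 2 with simplices:

  0-simplices (10): A, B, D, E, F, G, J, L, M, N
  1-simplices (30): AB, AD, AF, AG, AM, AN, BD, BG, BJ, BM, BN, DF, DG, DJ, DL, EF, EJ, EL, EM, FJ, FL, FM, FN, GL, GM, GN, JL, JM, JN, LN
  2-simplices (20): ABD, ABN, ADF, AFM, AGM, AGN, BDG, BGM, BJM, BJN, DFJ, DGL, DJL, EFL, EFM, EJL, EJM, FJN, FLN, GLN

Hence C_0 ≅ Z^10, C_1 ≅ Z^30, C_2 ≅ Z^20.

∂_1: C_1 → C_0 is given by ∂[p,q] = [q] − [p].
The resulting 10×30 matrix has rank 9, and its Smith normal form has invariant factors (1,1,1,1,1,1,1,1,1).

Boundary ∂_2: C_2 → C_1 sends each 2-simplex [p,q,r] to [q,r] − [p,r] + [p,q]. For instance
  ∂ADF = DF − AF + AD,
  ∂DGL = GL − DL + DG.
As a 30×20 matrix over Z this has rank 20, with invariant factors (1,1,1,1,1,1,1,1,1,1,1,1,1,1,1,1,1,1,1,2).

Computing H_k = (kernel of ∂_k) / (image of ∂_{k+1}):

  H_0: rank C_0 − rank ∂_1 = 10 − 9 = 1, and the invariant factors of ∂_1 are all 1, so H_0 = Z.
  H_1: rank ker ∂_1 − rank ∂_2 = (30 − 9) − 20 = 1, and ∂_2 has invariant factor 2 > 1, so H_1 = Z ⊕ Z/2.
  H_2: rank ker ∂_2 − rank ∂_3 = (20 − 20) − 0 = 0, and there is no ∂_3, so H_2 = 0.

As a check, the Euler characteristic is 10 − 30 + 20 = 0, which agrees with 1 − 1 + 0 = 0.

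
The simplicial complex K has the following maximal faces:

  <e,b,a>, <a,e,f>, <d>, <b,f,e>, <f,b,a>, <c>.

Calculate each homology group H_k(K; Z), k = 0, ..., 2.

Take the total order a < b < c < d < e < f on the vertex set. Then K (dimension 2) consists of the simplices:

  0-simplices (6): a, b, c, d, e, f
  1-simplices (6): ab, ae, af, be, bf, ef
  2-simplices (4): abe, abf, aef, bef

Hence C_0 ≅ Z^6, C_1 ≅ Z^6, C_2 ≅ Z^4.

The boundary map ∂_1: C_1 → C_0 is given by ∂[p,q] = [q] − [p].
The 6×6 boundary matrix has rank 3 and Smith normal form diag(1,1,1).

Boundary ∂_2: C_2 → C_1 maps a triangle to the signed sum of its edges. For instance
  ∂aef = ef − af + ae,
  ∂abf = bf − af + ab.
This gives a 6×4 integer matrix of rank 3; reducing to Smith normal form yields diagonal entries (1,1,1).

Now H_k = ker ∂_k / im ∂_{k+1}, so:

  H_0: rank C_0 − rank ∂_1 = 6 − 3 = 3, and the invariant factors of ∂_1 are all 1, so H_0 ≅ Z^3.
  H_1: rank ker ∂_1 − rank ∂_2 = (6 − 3) − 3 = 0, and the invariant factors of ∂_2 are all 1, so H_1 ≅ 0.
  H_2: rank ker ∂_2 − rank ∂_3 = (4 − 3) − 0 = 1, and there is no ∂_3, so H_2 ≅ Z.

H_0 = Z^3,  H_1 = 0,  H_2 = Z.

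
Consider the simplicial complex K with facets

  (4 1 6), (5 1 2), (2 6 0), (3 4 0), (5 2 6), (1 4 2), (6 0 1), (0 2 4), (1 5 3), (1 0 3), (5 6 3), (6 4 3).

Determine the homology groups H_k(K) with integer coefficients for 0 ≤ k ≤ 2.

Order the vertices as 0 < 1 < 2 < 3 < 4 < 5 < 6. Listing each simplex with vertices in this order, K has dimension 2 with simplices:

  0-simplices (7): [0], [1], [2], [3], [4], [5], [6]
  1-simplices (18): [0,1], [0,2], [0,3], [0,4], [0,6], [1,2], [1,3], [1,4], [1,5], [1,6], [2,4], [2,5], [2,6], [3,4], [3,5], [3,6], [4,6], [5,6]
  2-simplices (12): [0,1,3], [0,1,6], [0,2,4], [0,2,6], [0,3,4], [1,2,4], [1,2,5], [1,3,5], [1,4,6], [2,5,6], [3,4,6], [3,5,6]

so the chain groups are C_0 ≅ Z^7, C_1 ≅ Z^18, C_2 ≅ Z^12.

The boundary map ∂_1: C_1 → C_0 sends each edge [p,q] (with p < q) to q − p. For instance
  ∂[0,3] = [3] − [0].
The 7×18 boundary matrix has rank 6 and Smith normal form diag(1,1,1,1,1,1).

The boundary map ∂_2: C_2 → C_1 acts by ∂[p,q,r] = [q,r] − [p,r] + [p,q]. For instance
  ∂[0,1,3] = [1,3] − [0,3] + [0,1],
  ∂[0,3,4] = [3,4] − [0,4] + [0,3].
This gives a 18×12 integer matrix of rank 12; reducing to Smith normal form yields diagonal entries (1,1,1,1,1,1,1,1,1,1,1,2).

Computing H_k = (kernel of ∂_k) / (image of ∂_{k+1}):

  H_0: rank C_0 − rank ∂_1 = 7 − 6 = 1, and the invariant factors of ∂_1 are all 1, so H_0 ≅ Z.
  H_1: rank ker ∂_1 − rank ∂_2 = (18 − 6) − 12 = 0, and ∂_2 has invariant factor 2 > 1, so H_1 ≅ Z/2.
  H_2: rank ker ∂_2 − rank ∂_3 = (12 − 12) − 0 = 0, and there is no ∂_3, so H_2 ≅ 0.

As a check, the Euler characteristic is 7 − 18 + 12 = 1, which agrees with 1 − 0 + 0 = 1.
(K is a triangulation of the real projective plane RP^2.)

H_0 = Z,  H_1 = Z/2,  H_2 = 0.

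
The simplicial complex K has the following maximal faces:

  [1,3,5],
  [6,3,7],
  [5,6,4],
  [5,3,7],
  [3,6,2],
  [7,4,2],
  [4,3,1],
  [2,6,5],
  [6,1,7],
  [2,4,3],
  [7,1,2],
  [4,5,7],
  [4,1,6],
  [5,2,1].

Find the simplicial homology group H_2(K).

H_2 = Z.

We work with the vertex ordering 1 < 2 < 3 < 4 < 5 < 6 < 7. The simplices of K, each written with vertices in increasing order, are:

  0-simplices (7): [1], [2], [3], [4], [5], [6], [7]
  1-simplices (21): [1,2], [1,3], [1,4], [1,5], [1,6], [1,7], [2,3], [2,4], [2,5], [2,6], [2,7], [3,4], [3,5], [3,6], [3,7], [4,5], [4,6], [4,7], [5,6], [5,7], [6,7]
  2-simplices (14): [1,2,5], [1,2,7], [1,3,4], [1,3,5], [1,4,6], [1,6,7], [2,3,4], [2,3,6], [2,4,7], [2,5,6], [3,5,7], [3,6,7], [4,5,6], [4,5,7]

giving chain groups C_0 ≅ Z^7, C_1 ≅ Z^21, C_2 ≅ Z^14.

∂_1: C_1 → C_0 maps an edge to its endpoints' difference, ∂[p,q] = q − p.
This gives a 7×21 integer matrix of rank 6; reducing to Smith normal form yields diagonal entries (1,1,1,1,1,1).

The boundary map ∂_2: C_2 → C_1 maps a triangle to the signed sum of its edges. For instance
  ∂[3,5,7] = [5,7] − [3,7] + [3,5],
  ∂[2,5,6] = [5,6] − [2,6] + [2,5].
The resulting 21×14 matrix has rank 13, and its Smith normal form has invariant factors (1,1,1,1,1,1,1,1,1,1,1,1,1).

From H_k ≅ ker(∂_k) / im(∂_{k+1}) we obtain:

  H_2: rank ker ∂_2 − rank ∂_3 = (14 − 13) − 0 = 1, and there is no ∂_3, so H_2 ≅ Z.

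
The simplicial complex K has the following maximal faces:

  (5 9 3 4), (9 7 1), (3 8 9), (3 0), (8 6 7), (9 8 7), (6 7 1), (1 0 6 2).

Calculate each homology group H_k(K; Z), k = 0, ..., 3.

We work with the vertex ordering 0 < 1 < 2 < 3 < 4 < 5 < 6 < 7 < 8 < 9. The simplices of K, each written with vertices in increasing order, are:

  0-simplices (10): [0], [1], [2], [3], [4], [5], [6], [7], [8], [9]
  1-simplices (21): [0,1], [0,2], [0,3], [0,6], [1,2], [1,6], [1,7], [1,9], [2,6], [3,4], [3,5], [3,8], [3,9], [4,5], [4,9], [5,9], [6,7], [6,8], [7,8], [7,9], [8,9]
  2-simplices (13): [0,1,2], [0,1,6], [0,2,6], [1,2,6], [1,6,7], [1,7,9], [3,4,5], [3,4,9], [3,5,9], [3,8,9], [4,5,9], [6,7,8], [7,8,9]
  3-simplices (2): [0,1,2,6], [3,4,5,9]

giving chain groups C_0 ≅ Z^10, C_1 ≅ Z^21, C_2 ≅ Z^13, C_3 ≅ Z^2.

∂_1: C_1 → C_0 maps an edge to its endpoints' difference, ∂[p,q] = q − p.
The resulting 10×21 matrix has rank 9, and its Smith normal form has invariant factors (1,1,1,1,1,1,1,1,1).

∂_2: C_2 → C_1 maps a triangle to the signed sum of its edges. For instance
  ∂[1,7,9] = [7,9] − [1,9] + [1,7],
  ∂[3,8,9] = [8,9] − [3,9] + [3,8].
This gives a 21×13 integer matrix of rank 11; reducing to Smith normal form yields diagonal entries (1,1,1,1,1,1,1,1,1,1,1).

∂_3: C_3 → C_2 sends each 3-simplex σ to the alternating sum Σ_i (−1)^i (σ with its i-th vertex removed). For instance
  ∂[0,1,2,6] = [1,2,6] − [0,2,6] + [0,1,6] − [0,1,2],
  ∂[3,4,5,9] = [4,5,9] − [3,5,9] + [3,4,9] − [3,4,5].
This gives a 13×2 integer matrix of rank 2; reducing to Smith normal form yields diagonal entries (1,1).

Computing H_k = (kernel of ∂_k) / (image of ∂_{k+1}):

  H_0: rank C_0 − rank ∂_1 = 10 − 9 = 1, and the invariant factors of ∂_1 are all 1, so H_0 = Z.
  H_1: rank ker ∂_1 − rank ∂_2 = (21 − 9) − 11 = 1, and the invariant factors of ∂_2 are all 1, so H_1 = Z.
  H_2: rank ker ∂_2 − rank ∂_3 = (13 − 11) − 2 = 0, and the invariant factors of ∂_3 are all 1, so H_2 = 0.
  H_3: rank ker ∂_3 − rank ∂_4 = (2 − 2) − 0 = 0, and there is no ∂_4, so H_3 = 0.

As a check, the Euler characteristic is 10 − 21 + 13 − 2 = 0, which agrees with 1 − 1 + 0 − 0 = 0.

H_0 ≅ Z,  H_1 ≅ Z,  H_2 = 0,  H_3 = 0.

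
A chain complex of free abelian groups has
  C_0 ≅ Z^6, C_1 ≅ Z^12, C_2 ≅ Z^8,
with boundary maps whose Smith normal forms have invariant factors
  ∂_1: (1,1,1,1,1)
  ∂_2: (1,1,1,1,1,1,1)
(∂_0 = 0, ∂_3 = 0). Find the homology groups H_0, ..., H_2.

H_0 ≅ Z,  H_1 = 0,  H_2 ≅ Z.

H_0: b_0 = 6 − 0 − 5 = 1; torsion from ∂_1 factors > 1: none. So H_0 ≅ Z.
H_1: b_1 = 12 − 5 − 7 = 0; torsion from ∂_2 factors > 1: none. So H_1 ≅ 0.
H_2: b_2 = 8 − 7 − 0 = 1; torsion from ∂_3 factors > 1: none. So H_2 ≅ Z.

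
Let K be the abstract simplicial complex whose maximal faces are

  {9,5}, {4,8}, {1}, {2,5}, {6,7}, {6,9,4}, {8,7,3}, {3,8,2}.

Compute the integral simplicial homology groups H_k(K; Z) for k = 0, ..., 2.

We work with the vertex ordering 1 < 2 < 3 < 4 < 5 < 6 < 7 < 8 < 9. The simplices of K, each written with vertices in increasing order, are:

  0-simplices (9): [1], [2], [3], [4], [5], [6], [7], [8], [9]
  1-simplices (12): [2,3], [2,5], [2,8], [3,7], [3,8], [4,6], [4,8], [4,9], [5,9], [6,7], [6,9], [7,8]
  2-simplices (3): [2,3,8], [3,7,8], [4,6,9]

giving chain groups C_0 ≅ Z^9, C_1 ≅ Z^12, C_2 ≅ Z^3.

∂_1: C_1 → C_0 is given by ∂[p,q] = [q] − [p]. For instance
  ∂[4,9] = [9] − [4].
The 9×12 boundary matrix has rank 7 and Smith normal form diag(1,1,1,1,1,1,1).

Boundary ∂_2: C_2 → C_1 maps a triangle to the signed sum of its edges. For instance
  ∂[2,3,8] = [3,8] − [2,8] + [2,3],
  ∂[3,7,8] = [7,8] − [3,8] + [3,7].
As a 12×3 matrix over Z this has rank 3, with invariant factors (1,1,1).

Now H_k = ker ∂_k / im ∂_{k+1}, so:

  H_0: rank C_0 − rank ∂_1 = 9 − 7 = 2, and the invariant factors of ∂_1 are all 1, so H_0 ≅ Z^2.
  H_1: rank ker ∂_1 − rank ∂_2 = (12 − 7) − 3 = 2, and the invariant factors of ∂_2 are all 1, so H_1 ≅ Z^2.
  H_2: rank ker ∂_2 − rank ∂_3 = (3 − 3) − 0 = 0, and there is no ∂_3, so H_2 ≅ 0.

H_0 ≅ Z^2,  H_1 ≅ Z^2,  H_2 = 0.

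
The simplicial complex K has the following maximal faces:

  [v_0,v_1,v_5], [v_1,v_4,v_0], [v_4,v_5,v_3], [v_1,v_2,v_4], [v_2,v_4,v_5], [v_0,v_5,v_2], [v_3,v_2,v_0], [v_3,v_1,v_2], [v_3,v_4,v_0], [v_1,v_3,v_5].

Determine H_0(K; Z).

Take the total order v_0 < v_1 < v_2 < v_3 < v_4 < v_5 on the vertex set. Then K (dimension 2) consists of the simplices:

  0-simplices (6): [v_0], [v_1], [v_2], [v_3], [v_4], [v_5]
  1-simplices (15): (15 of them)
  2-simplices (10): [v_0,v_1,v_4], [v_0,v_1,v_5], [v_0,v_2,v_3], [v_0,v_2,v_5], [v_0,v_3,v_4], [v_1,v_2,v_3], [v_1,v_2,v_4], [v_1,v_3,v_5], [v_2,v_4,v_5], [v_3,v_4,v_5]

giving chain groups C_0 ≅ Z^6, C_1 ≅ Z^15, C_2 ≅ Z^10.

Boundary ∂_1: C_1 → C_0 maps an edge to its endpoints' difference, ∂[p,q] = q − p. For instance
  ∂[v_3,v_4] = [v_4] − [v_3].
The 6×15 boundary matrix has rank 5 and Smith normal form diag(1,1,1,1,1).

The boundary map ∂_2: C_2 → C_1 maps a triangle to the signed sum of its edges. For instance
  ∂[v_0,v_2,v_5] = [v_2,v_5] − [v_0,v_5] + [v_0,v_2],
  ∂[v_0,v_1,v_4] = [v_1,v_4] − [v_0,v_4] + [v_0,v_1].
As a 15×10 matrix over Z this has rank 10, with invariant factors (1,1,1,1,1,1,1,1,1,2).

Now H_k = ker ∂_k / im ∂_{k+1}, so:

  H_0: rank C_0 − rank ∂_1 = 6 − 5 = 1, and the invariant factors of ∂_1 are all 1, so H_0 = Z.

H_0 = Z.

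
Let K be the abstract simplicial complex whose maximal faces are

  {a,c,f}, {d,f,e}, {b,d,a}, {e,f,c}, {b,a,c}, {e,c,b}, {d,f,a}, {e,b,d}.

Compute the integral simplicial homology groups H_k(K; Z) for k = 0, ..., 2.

K has 6 vertices, 12 edges, 8 triangles.
rank ∂_0 = 0, rank ∂_1 = 5 ⇒ b_0 = 6 − 0 − 5 = 1; all invariant factors of ∂_1 are 1 so no torsion. So H_0 ≅ Z.
rank ∂_1 = 5, rank ∂_2 = 7 ⇒ b_1 = 12 − 5 − 7 = 0; all invariant factors of ∂_2 are 1 so no torsion. So H_1 ≅ 0.
rank ∂_2 = 7, rank ∂_3 = 0 ⇒ b_2 = 8 − 7 − 0 = 1. So H_2 ≅ Z.

H_0 = Z,  H_1 = 0,  H_2 = Z.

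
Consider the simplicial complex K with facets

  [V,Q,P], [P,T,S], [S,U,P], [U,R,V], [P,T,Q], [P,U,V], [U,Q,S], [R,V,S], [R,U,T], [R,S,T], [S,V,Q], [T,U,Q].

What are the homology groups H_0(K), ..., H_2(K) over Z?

H_0 = Z,  H_1 = Z_2,  H_2 = 0.

Order the vertices as P < Q < R < S < T < U < V. Listing each simplex with vertices in this order, K has dimension 2 with simplices:

  0-simplices (7): P, Q, R, S, T, U, V
  1-simplices (18): PQ, PS, PT, PU, PV, QS, QT, QU, QV, RS, RT, RU, RV, ST, SU, SV, TU, UV
  2-simplices (12): PQT, PQV, PST, PSU, PUV, QSU, QSV, QTU, RST, RSV, RTU, RUV

giving chain groups C_0 ≅ Z^7, C_1 ≅ Z^18, C_2 ≅ Z^12.

∂_1: C_1 → C_0 maps an edge to its endpoints' difference, ∂[p,q] = q − p. For instance
  ∂SU = U − S.
The resulting 7×18 matrix has rank 6, and its Smith normal form has invariant factors (1,1,1,1,1,1).

The boundary map ∂_2: C_2 → C_1 maps a triangle to the signed sum of its edges. For instance
  ∂RST = ST − RT + RS,
  ∂QSU = SU − QU + QS.
As a 18×12 matrix over Z this has rank 12, with invariant factors (1,1,1,1,1,1,1,1,1,1,1,2).

Reading off H_k = ker ∂_k / im ∂_{k+1}:

  H_0: rank C_0 − rank ∂_1 = 7 − 6 = 1, and the invariant factors of ∂_1 are all 1, so H_0 = Z.
  H_1: rank ker ∂_1 − rank ∂_2 = (18 − 6) − 12 = 0, and ∂_2 has invariant factor 2 > 1, so H_1 = Z_2.
  H_2: rank ker ∂_2 − rank ∂_3 = (12 − 12) − 0 = 0, and there is no ∂_3, so H_2 = 0.

(K is a triangulation of the real projective plane RP^2.)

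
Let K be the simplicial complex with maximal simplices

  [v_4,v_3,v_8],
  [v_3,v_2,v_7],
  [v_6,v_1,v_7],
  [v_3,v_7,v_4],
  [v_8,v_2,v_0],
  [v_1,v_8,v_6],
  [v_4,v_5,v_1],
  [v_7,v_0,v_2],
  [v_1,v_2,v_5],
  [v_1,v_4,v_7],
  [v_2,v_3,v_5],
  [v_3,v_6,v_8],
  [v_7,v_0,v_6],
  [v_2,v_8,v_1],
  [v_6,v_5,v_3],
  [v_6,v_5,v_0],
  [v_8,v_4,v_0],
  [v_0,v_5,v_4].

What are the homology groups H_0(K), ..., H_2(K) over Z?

H_0 = Z,  H_1 = Z^2,  H_2 = Z.

Fix the vertex order v_0 < v_1 < v_2 < v_3 < v_4 < v_5 < v_6 < v_7 < v_8 and write every simplex with vertices in increasing order. Then dim K = 2 and the simplices of K are:

  0-simplices (9): [v_0], [v_1], [v_2], [v_3], [v_4], [v_5], [v_6], [v_7], [v_8]
  1-simplices (27): (27 of them)
  2-simplices (18): (18 of them)

so the chain groups are C_0 ≅ Z^9, C_1 ≅ Z^27, C_2 ≅ Z^18.

The boundary map ∂_1: C_1 → C_0 maps an edge to its endpoints' difference, ∂[p,q] = q − p.
This gives a 9×27 integer matrix of rank 8; reducing to Smith normal form yields diagonal entries (1,1,1,1,1,1,1,1).

The boundary map ∂_2: C_2 → C_1 sends each 2-simplex [p,q,r] to [q,r] − [p,r] + [p,q]. For instance
  ∂[v_3,v_6,v_8] = [v_6,v_8] − [v_3,v_8] + [v_3,v_6],
  ∂[v_3,v_4,v_7] = [v_4,v_7] − [v_3,v_7] + [v_3,v_4].
This gives a 27×18 integer matrix of rank 17; reducing to Smith normal form yields diagonal entries (1,1,1,1,1,1,1,1,1,1,1,1,1,1,1,1,1).

Reading off H_k = ker ∂_k / im ∂_{k+1}:

  H_0: rank C_0 − rank ∂_1 = 9 − 8 = 1, and the invariant factors of ∂_1 are all 1, so H_0 ≅ Z.
  H_1: rank ker ∂_1 − rank ∂_2 = (27 − 8) − 17 = 2, and the invariant factors of ∂_2 are all 1, so H_1 ≅ Z^2.
  H_2: rank ker ∂_2 − rank ∂_3 = (18 − 17) − 0 = 1, and there is no ∂_3, so H_2 ≅ Z.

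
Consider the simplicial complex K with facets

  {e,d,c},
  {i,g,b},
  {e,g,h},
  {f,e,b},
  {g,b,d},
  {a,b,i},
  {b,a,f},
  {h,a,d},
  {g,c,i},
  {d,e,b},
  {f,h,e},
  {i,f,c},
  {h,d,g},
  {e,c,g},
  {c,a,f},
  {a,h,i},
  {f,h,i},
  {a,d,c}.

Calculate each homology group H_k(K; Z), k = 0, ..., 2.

Order the vertices as a < b < c < d < e < f < g < h < i. Listing each simplex with vertices in this order, K has dimension 2 with simplices:

  0-simplices (9): a, b, c, d, e, f, g, h, i
  1-simplices (27): ab, ac, ad, af, ah, ai, bd, be, bf, bg, bi, cd, ce, cf, cg, ci, de, dg, dh, ef, eg, eh, fh, fi, gh, gi, hi
  2-simplices (18): abf, abi, acd, acf, adh, ahi, bde, bdg, bef, bgi, cde, ceg, cfi, cgi, dgh, efh, egh, fhi

giving chain groups C_0 ≅ Z^9, C_1 ≅ Z^27, C_2 ≅ Z^18.

Boundary ∂_1: C_1 → C_0 is given by ∂[p,q] = [q] − [p].
The 9×27 boundary matrix has rank 8 and Smith normal form diag(1,1,1,1,1,1,1,1).

∂_2: C_2 → C_1 sends each 2-simplex [p,q,r] to [q,r] − [p,r] + [p,q]. For instance
  ∂adh = dh − ah + ad,
  ∂ahi = hi − ai + ah.
As a 27×18 matrix over Z this has rank 18, with invariant factors (1,1,1,1,1,1,1,1,1,1,1,1,1,1,1,1,1,2).

Now H_k = ker ∂_k / im ∂_{k+1}, so:

  H_0: rank C_0 − rank ∂_1 = 9 − 8 = 1, and the invariant factors of ∂_1 are all 1, so H_0 = Z.
  H_1: rank ker ∂_1 − rank ∂_2 = (27 − 8) − 18 = 1, and ∂_2 has invariant factor 2 > 1, so H_1 = Z ⊕ Z/2.
  H_2: rank ker ∂_2 − rank ∂_3 = (18 − 18) − 0 = 0, and there is no ∂_3, so H_2 = 0.

As a check, the Euler characteristic is 9 − 27 + 18 = 0, which agrees with 1 − 1 + 0 = 0.

H_0 = Z,  H_1 = Z ⊕ Z/2,  H_2 = 0.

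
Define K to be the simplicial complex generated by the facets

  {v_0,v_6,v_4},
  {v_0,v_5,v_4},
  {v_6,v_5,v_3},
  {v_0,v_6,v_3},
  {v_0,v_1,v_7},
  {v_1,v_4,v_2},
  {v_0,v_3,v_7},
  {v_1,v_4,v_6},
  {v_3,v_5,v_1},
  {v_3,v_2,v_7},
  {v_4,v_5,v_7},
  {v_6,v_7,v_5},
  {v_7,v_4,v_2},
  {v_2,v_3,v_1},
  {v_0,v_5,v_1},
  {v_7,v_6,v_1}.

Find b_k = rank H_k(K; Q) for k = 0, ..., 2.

b_0 = 1, b_1 = 2, b_2 = 1.

Order the vertices as v_0 < v_1 < v_2 < v_3 < v_4 < v_5 < v_6 < v_7. Listing each simplex with vertices in this order, K has dimension 2 with simplices:

  0-simplices (8): [v_0], [v_1], [v_2], [v_3], [v_4], [v_5], [v_6], [v_7]
  1-simplices (24): (24 of them)
  2-simplices (16): (16 of them)

Hence C_0 ≅ Z^8, C_1 ≅ Z^24, C_2 ≅ Z^16.

∂_1: C_1 → C_0 is given by ∂[p,q] = [q] − [p].
This gives a 8×24 integer matrix of rank 7; reducing to Smith normal form yields diagonal entries (1,1,1,1,1,1,1).

∂_2: C_2 → C_1 acts by ∂[p,q,r] = [q,r] − [p,r] + [p,q]. For instance
  ∂[v_5,v_6,v_7] = [v_6,v_7] − [v_5,v_7] + [v_5,v_6],
  ∂[v_0,v_4,v_6] = [v_4,v_6] − [v_0,v_6] + [v_0,v_4].
As a 24×16 matrix over Z this has rank 15, with invariant factors (1,1,1,1,1,1,1,1,1,1,1,1,1,1,1).

Computing H_k = (kernel of ∂_k) / (image of ∂_{k+1}):

  H_0: rank C_0 − rank ∂_1 = 8 − 7 = 1, and the invariant factors of ∂_1 are all 1, so H_0 = Z.
  H_1: rank ker ∂_1 − rank ∂_2 = (24 − 7) − 15 = 2, and the invariant factors of ∂_2 are all 1, so H_1 = Z^2.
  H_2: rank ker ∂_2 − rank ∂_3 = (16 − 15) − 0 = 1, and there is no ∂_3, so H_2 = Z.

Hence the Betti numbers are b_0 = 1, b_1 = 2, b_2 = 1.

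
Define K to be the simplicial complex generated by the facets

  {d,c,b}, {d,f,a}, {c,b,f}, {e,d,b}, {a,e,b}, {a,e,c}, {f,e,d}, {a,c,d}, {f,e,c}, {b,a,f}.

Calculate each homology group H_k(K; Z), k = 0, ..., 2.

Order the vertices as a < b < c < d < e < f. Listing each simplex with vertices in this order, K has dimension 2 with simplices:

  0-simplices (6): a, b, c, d, e, f
  1-simplices (15): ab, ac, ad, ae, af, bc, bd, be, bf, cd, ce, cf, de, df, ef
  2-simplices (10): abe, abf, acd, ace, adf, bcd, bcf, bde, cef, def

Hence C_0 ≅ Z^6, C_1 ≅ Z^15, C_2 ≅ Z^10.

Boundary ∂_1: C_1 → C_0 is given by ∂[p,q] = [q] − [p]. For instance
  ∂cf = f − c.
This gives a 6×15 integer matrix of rank 5; reducing to Smith normal form yields diagonal entries (1,1,1,1,1).

∂_2: C_2 → C_1 acts by ∂[p,q,r] = [q,r] − [p,r] + [p,q]. For instance
  ∂adf = df − af + ad,
  ∂abf = bf − af + ab.
The 15×10 boundary matrix has rank 10 and Smith normal form diag(1,1,1,1,1,1,1,1,1,2).

Now H_k = ker ∂_k / im ∂_{k+1}, so:

  H_0: rank C_0 − rank ∂_1 = 6 − 5 = 1, and the invariant factors of ∂_1 are all 1, so H_0 ≅ Z.
  H_1: rank ker ∂_1 − rank ∂_2 = (15 − 5) − 10 = 0, and ∂_2 has invariant factor 2 > 1, so H_1 ≅ Z/2Z.
  H_2: rank ker ∂_2 − rank ∂_3 = (10 − 10) − 0 = 0, and there is no ∂_3, so H_2 ≅ 0.

H_0 ≅ Z,  H_1 ≅ Z/2Z,  H_2 = 0.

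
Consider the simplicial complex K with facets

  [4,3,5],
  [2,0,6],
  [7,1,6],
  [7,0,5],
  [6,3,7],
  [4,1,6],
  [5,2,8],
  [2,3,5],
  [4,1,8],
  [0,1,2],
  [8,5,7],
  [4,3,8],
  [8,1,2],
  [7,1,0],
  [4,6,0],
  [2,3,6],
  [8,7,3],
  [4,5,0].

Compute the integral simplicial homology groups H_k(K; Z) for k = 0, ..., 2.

We work with the vertex ordering 0 < 1 < 2 < 3 < 4 < 5 < 6 < 7 < 8. The simplices of K, each written with vertices in increasing order, are:

  0-simplices (9): [0], [1], [2], [3], [4], [5], [6], [7], [8]
  1-simplices (27): (27 of them)
  2-simplices (18): [0,1,2], [0,1,7], [0,2,6], [0,4,5], [0,4,6], [0,5,7], [1,2,8], [1,4,6], [1,4,8], [1,6,7], [2,3,5], [2,3,6], [2,5,8], [3,4,5], [3,4,8], [3,6,7], [3,7,8], [5,7,8]

giving chain groups C_0 ≅ Z^9, C_1 ≅ Z^27, C_2 ≅ Z^18.

∂_1: C_1 → C_0 maps an edge to its endpoints' difference, ∂[p,q] = q − p.
As a 9×27 matrix over Z this has rank 8, with invariant factors (1,1,1,1,1,1,1,1).

Boundary ∂_2: C_2 → C_1 sends each 2-simplex [p,q,r] to [q,r] − [p,r] + [p,q]. For instance
  ∂[2,3,5] = [3,5] − [2,5] + [2,3],
  ∂[3,4,8] = [4,8] − [3,8] + [3,4].
The resulting 27×18 matrix has rank 18, and its Smith normal form has invariant factors (1,1,1,1,1,1,1,1,1,1,1,1,1,1,1,1,1,2).

Reading off H_k = ker ∂_k / im ∂_{k+1}:

  H_0: rank C_0 − rank ∂_1 = 9 − 8 = 1, and the invariant factors of ∂_1 are all 1, so H_0 = Z.
  H_1: rank ker ∂_1 − rank ∂_2 = (27 − 8) − 18 = 1, and ∂_2 has invariant factor 2 > 1, so H_1 = Z ⊕ Z_2.
  H_2: rank ker ∂_2 − rank ∂_3 = (18 − 18) − 0 = 0, and there is no ∂_3, so H_2 = 0.

As a check, the Euler characteristic is 9 − 27 + 18 = 0, which agrees with 1 − 1 + 0 = 0.
(K is a triangulation of the Klein bottle.)

H_0 ≅ Z,  H_1 ≅ Z ⊕ Z_2,  H_2 = 0.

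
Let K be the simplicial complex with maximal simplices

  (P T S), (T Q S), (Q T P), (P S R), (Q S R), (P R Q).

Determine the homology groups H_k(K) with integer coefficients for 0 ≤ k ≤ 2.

Fix the vertex order P < Q < R < S < T and write every simplex with vertices in increasing order. Then dim K = 2 and the simplices of K are:

  0-simplices (5): P, Q, R, S, T
  1-simplices (9): PQ, PR, PS, PT, QR, QS, QT, RS, ST
  2-simplices (6): PQR, PQT, PRS, PST, QRS, QST

so the chain groups are C_0 ≅ Z^5, C_1 ≅ Z^9, C_2 ≅ Z^6.

∂_1: C_1 → C_0 sends each edge [p,q] (with p < q) to q − p.
The resulting 5×9 matrix has rank 4, and its Smith normal form has invariant factors (1,1,1,1).

The boundary map ∂_2: C_2 → C_1 acts by ∂[p,q,r] = [q,r] − [p,r] + [p,q]. For instance
  ∂PST = ST − PT + PS,
  ∂PQR = QR − PR + PQ.
This gives a 9×6 integer matrix of rank 5; reducing to Smith normal form yields diagonal entries (1,1,1,1,1).

Computing H_k = (kernel of ∂_k) / (image of ∂_{k+1}):

  H_0: rank C_0 − rank ∂_1 = 5 − 4 = 1, and the invariant factors of ∂_1 are all 1, so H_0 ≅ Z.
  H_1: rank ker ∂_1 − rank ∂_2 = (9 − 4) − 5 = 0, and the invariant factors of ∂_2 are all 1, so H_1 ≅ 0.
  H_2: rank ker ∂_2 − rank ∂_3 = (6 − 5) − 0 = 1, and there is no ∂_3, so H_2 ≅ Z.

(K is a triangulation of the 2-sphere S^2.)

H_0 ≅ Z,  H_1 = 0,  H_2 ≅ Z.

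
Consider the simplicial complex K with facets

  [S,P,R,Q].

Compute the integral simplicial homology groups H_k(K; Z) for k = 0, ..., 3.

H_0 = Z,  H_1 = 0,  H_2 = 0,  H_3 = 0.

Fix the vertex order P < Q < R < S and write every simplex with vertices in increasing order. Then dim K = 3 and the simplices of K are:

  0-simplices (4): P, Q, R, S
  1-simplices (6): PQ, PR, PS, QR, QS, RS
  2-simplices (4): PQR, PQS, PRS, QRS
  3-simplices (1): PQRS

so the chain groups are C_0 ≅ Z^4, C_1 ≅ Z^6, C_2 ≅ Z^4, C_3 ≅ Z^1.

Boundary ∂_1: C_1 → C_0 sends each edge [p,q] (with p < q) to q − p. For instance
  ∂QS = S − Q.
The 4×6 boundary matrix has rank 3 and Smith normal form diag(1,1,1).

The boundary map ∂_2: C_2 → C_1 sends each 2-simplex [p,q,r] to [q,r] − [p,r] + [p,q]. For instance
  ∂PQR = QR − PR + PQ,
  ∂PRS = RS − PS + PR.
The 6×4 boundary matrix has rank 3 and Smith normal form diag(1,1,1).

∂_3: C_3 → C_2 sends each 3-simplex σ to the alternating sum Σ_i (−1)^i (σ with its i-th vertex removed). For instance
  ∂PQRS = QRS − PRS + PQS − PQR.
As a 4×1 matrix over Z this has rank 1, with invariant factors (1).

From H_k ≅ ker(∂_k) / im(∂_{k+1}) we obtain:

  H_0: rank C_0 − rank ∂_1 = 4 − 3 = 1, and the invariant factors of ∂_1 are all 1, so H_0 = Z.
  H_1: rank ker ∂_1 − rank ∂_2 = (6 − 3) − 3 = 0, and the invariant factors of ∂_2 are all 1, so H_1 = 0.
  H_2: rank ker ∂_2 − rank ∂_3 = (4 − 3) − 1 = 0, and the invariant factors of ∂_3 are all 1, so H_2 = 0.
  H_3: rank ker ∂_3 − rank ∂_4 = (1 − 1) − 0 = 0, and there is no ∂_4, so H_3 = 0.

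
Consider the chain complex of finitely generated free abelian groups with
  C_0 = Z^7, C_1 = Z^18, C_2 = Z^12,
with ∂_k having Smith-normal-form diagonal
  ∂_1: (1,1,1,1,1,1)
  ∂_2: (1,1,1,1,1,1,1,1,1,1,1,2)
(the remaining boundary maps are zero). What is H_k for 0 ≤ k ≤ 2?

H_0 = Z,  H_1 = Z_2,  H_2 = 0.

H_0: b_0 = 7 − 0 − 6 = 1; torsion from ∂_1 factors > 1: none. So H_0 = Z.
H_1: b_1 = 18 − 6 − 12 = 0; torsion from ∂_2 factors > 1: [2]. So H_1 = Z_2.
H_2: b_2 = 12 − 12 − 0 = 0; torsion from ∂_3 factors > 1: none. So H_2 = 0.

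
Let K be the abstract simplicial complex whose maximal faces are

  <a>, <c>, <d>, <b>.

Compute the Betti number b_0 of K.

b_0 = 4.

We work with the vertex ordering a < b < c < d. The simplices of K, each written with vertices in increasing order, are:

  0-simplices (4): a, b, c, d

Hence C_0 ≅ Z^4.

From H_k ≅ ker(∂_k) / im(∂_{k+1}) we obtain:

  H_0: rank C_0 − rank ∂_1 = 4 − 0 = 4, and there is no ∂_1, so H_0 ≅ Z^4.

(K is a triangulation of a set of 4 points.)

Hence the Betti numbers are b_0 = 4.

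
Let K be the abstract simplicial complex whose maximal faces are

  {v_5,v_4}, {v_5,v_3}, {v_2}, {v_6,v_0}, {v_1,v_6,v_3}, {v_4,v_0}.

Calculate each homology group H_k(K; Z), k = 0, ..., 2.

Order the vertices as v_0 < v_1 < v_2 < v_3 < v_4 < v_5 < v_6. Listing each simplex with vertices in this order, K has dimension 2 with simplices:

  0-simplices (7): [v_0], [v_1], [v_2], [v_3], [v_4], [v_5], [v_6]
  1-simplices (7): [v_0,v_4], [v_0,v_6], [v_1,v_3], [v_1,v_6], [v_3,v_5], [v_3,v_6], [v_4,v_5]
  2-simplices (1): [v_1,v_3,v_6]

giving chain groups C_0 ≅ Z^7, C_1 ≅ Z^7, C_2 ≅ Z^1.

Boundary ∂_1: C_1 → C_0 maps an edge to its endpoints' difference, ∂[p,q] = q − p. For instance
  ∂[v_4,v_5] = [v_5] − [v_4].
The resulting 7×7 matrix has rank 5, and its Smith normal form has invariant factors (1,1,1,1,1).

∂_2: C_2 → C_1 maps a triangle to the signed sum of its edges. For instance
  ∂[v_1,v_3,v_6] = [v_3,v_6] − [v_1,v_6] + [v_1,v_3].
The 7×1 boundary matrix has rank 1 and Smith normal form diag(1).

Reading off H_k = ker ∂_k / im ∂_{k+1}:

  H_0: rank C_0 − rank ∂_1 = 7 − 5 = 2, and the invariant factors of ∂_1 are all 1, so H_0 ≅ Z^2.
  H_1: rank ker ∂_1 − rank ∂_2 = (7 − 5) − 1 = 1, and the invariant factors of ∂_2 are all 1, so H_1 ≅ Z.
  H_2: rank ker ∂_2 − rank ∂_3 = (1 − 1) − 0 = 0, and there is no ∂_3, so H_2 ≅ 0.

H_0 ≅ Z^2,  H_1 ≅ Z,  H_2 = 0.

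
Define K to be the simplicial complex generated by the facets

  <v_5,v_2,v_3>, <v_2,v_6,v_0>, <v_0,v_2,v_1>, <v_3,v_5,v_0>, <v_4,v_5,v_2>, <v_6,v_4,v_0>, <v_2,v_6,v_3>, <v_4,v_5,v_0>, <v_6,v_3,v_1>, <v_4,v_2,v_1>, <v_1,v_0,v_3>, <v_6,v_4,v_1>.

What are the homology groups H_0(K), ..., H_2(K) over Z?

H_0 ≅ Z,  H_1 ≅ Z_2,  H_2 = 0.

We work with the vertex ordering v_0 < v_1 < v_2 < v_3 < v_4 < v_5 < v_6. The simplices of K, each written with vertices in increasing order, are:

  0-simplices (7): [v_0], [v_1], [v_2], [v_3], [v_4], [v_5], [v_6]
  1-simplices (18): (18 of them)
  2-simplices (12): (12 of them)

so the chain groups are C_0 ≅ Z^7, C_1 ≅ Z^18, C_2 ≅ Z^12.

Boundary ∂_1: C_1 → C_0 sends each edge [p,q] (with p < q) to q − p.
This gives a 7×18 integer matrix of rank 6; reducing to Smith normal form yields diagonal entries (1,1,1,1,1,1).

∂_2: C_2 → C_1 sends each 2-simplex [p,q,r] to [q,r] − [p,r] + [p,q]. For instance
  ∂[v_0,v_4,v_6] = [v_4,v_6] − [v_0,v_6] + [v_0,v_4],
  ∂[v_1,v_3,v_6] = [v_3,v_6] − [v_1,v_6] + [v_1,v_3].
The 18×12 boundary matrix has rank 12 and Smith normal form diag(1,1,1,1,1,1,1,1,1,1,1,2).

Reading off H_k = ker ∂_k / im ∂_{k+1}:

  H_0: rank C_0 − rank ∂_1 = 7 − 6 = 1, and the invariant factors of ∂_1 are all 1, so H_0 ≅ Z.
  H_1: rank ker ∂_1 − rank ∂_2 = (18 − 6) − 12 = 0, and ∂_2 has invariant factor 2 > 1, so H_1 ≅ Z_2.
  H_2: rank ker ∂_2 − rank ∂_3 = (12 − 12) − 0 = 0, and there is no ∂_3, so H_2 ≅ 0.

(K is a triangulation of the real projective plane RP^2.)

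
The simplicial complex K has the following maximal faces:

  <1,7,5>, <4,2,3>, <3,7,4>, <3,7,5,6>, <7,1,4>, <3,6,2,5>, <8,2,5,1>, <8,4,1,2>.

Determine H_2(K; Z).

H_2 = Z.

K has 8 vertices, 20 edges, 18 triangles, 4 3-simplices.
rank ∂_2 = 13, rank ∂_3 = 4 ⇒ b_2 = 18 − 13 − 4 = 1; all invariant factors of ∂_3 are 1 so no torsion. So H_2 = Z.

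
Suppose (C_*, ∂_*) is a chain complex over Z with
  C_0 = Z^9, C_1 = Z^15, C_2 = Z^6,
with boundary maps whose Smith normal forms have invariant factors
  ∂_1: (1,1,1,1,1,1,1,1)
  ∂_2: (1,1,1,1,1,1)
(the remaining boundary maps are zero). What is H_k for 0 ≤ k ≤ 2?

H_0: b_0 = 9 − 0 − 8 = 1; torsion from ∂_1 factors > 1: none. So H_0 = Z.
H_1: b_1 = 15 − 8 − 6 = 1; torsion from ∂_2 factors > 1: none. So H_1 = Z.
H_2: b_2 = 6 − 6 − 0 = 0; torsion from ∂_3 factors > 1: none. So H_2 = 0.

H_0 = Z,  H_1 = Z,  H_2 = 0.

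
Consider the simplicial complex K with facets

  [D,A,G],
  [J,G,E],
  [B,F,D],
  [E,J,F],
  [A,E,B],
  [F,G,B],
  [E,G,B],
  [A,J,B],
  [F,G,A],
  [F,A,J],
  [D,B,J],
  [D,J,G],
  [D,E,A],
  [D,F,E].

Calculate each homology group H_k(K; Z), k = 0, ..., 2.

H_0 = Z,  H_1 = Z^2,  H_2 = Z.

We work with the vertex ordering A < B < D < E < F < G < J. The simplices of K, each written with vertices in increasing order, are:

  0-simplices (7): A, B, D, E, F, G, J
  1-simplices (21): AB, AD, AE, AF, AG, AJ, BD, BE, BF, BG, BJ, DE, DF, DG, DJ, EF, EG, EJ, FG, FJ, GJ
  2-simplices (14): ABE, ABJ, ADE, ADG, AFG, AFJ, BDF, BDJ, BEG, BFG, DEF, DGJ, EFJ, EGJ

Hence C_0 ≅ Z^7, C_1 ≅ Z^21, C_2 ≅ Z^14.

∂_1: C_1 → C_0 sends each edge [p,q] (with p < q) to q − p. For instance
  ∂DG = G − D.
This gives a 7×21 integer matrix of rank 6; reducing to Smith normal form yields diagonal entries (1,1,1,1,1,1).

The boundary map ∂_2: C_2 → C_1 sends each 2-simplex [p,q,r] to [q,r] − [p,r] + [p,q]. For instance
  ∂AFJ = FJ − AJ + AF,
  ∂BDJ = DJ − BJ + BD.
This gives a 21×14 integer matrix of rank 13; reducing to Smith normal form yields diagonal entries (1,1,1,1,1,1,1,1,1,1,1,1,1).

From H_k ≅ ker(∂_k) / im(∂_{k+1}) we obtain:

  H_0: rank C_0 − rank ∂_1 = 7 − 6 = 1, and the invariant factors of ∂_1 are all 1, so H_0 ≅ Z.
  H_1: rank ker ∂_1 − rank ∂_2 = (21 − 6) − 13 = 2, and the invariant factors of ∂_2 are all 1, so H_1 ≅ Z^2.
  H_2: rank ker ∂_2 − rank ∂_3 = (14 − 13) − 0 = 1, and there is no ∂_3, so H_2 ≅ Z.

As a check, the Euler characteristic is 7 − 21 + 14 = 0, which agrees with 1 − 2 + 1 = 0.
(K is a triangulation of the torus T^2.)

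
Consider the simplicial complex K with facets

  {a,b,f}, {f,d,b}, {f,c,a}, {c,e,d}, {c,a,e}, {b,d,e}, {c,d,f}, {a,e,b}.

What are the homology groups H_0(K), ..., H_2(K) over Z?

K has 6 vertices, 12 edges, 8 triangles.
rank ∂_0 = 0, rank ∂_1 = 5 ⇒ b_0 = 6 − 0 − 5 = 1; all invariant factors of ∂_1 are 1 so no torsion. So H_0 = Z.
rank ∂_1 = 5, rank ∂_2 = 7 ⇒ b_1 = 12 − 5 − 7 = 0; all invariant factors of ∂_2 are 1 so no torsion. So H_1 = 0.
rank ∂_2 = 7, rank ∂_3 = 0 ⇒ b_2 = 8 − 7 − 0 = 1. So H_2 = Z.

H_0 ≅ Z,  H_1 = 0,  H_2 ≅ Z.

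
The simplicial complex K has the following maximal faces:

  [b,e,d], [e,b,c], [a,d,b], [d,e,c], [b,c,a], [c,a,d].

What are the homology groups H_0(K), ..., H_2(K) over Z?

H_0 = Z,  H_1 = 0,  H_2 = Z.

We work with the vertex ordering a < b < c < d < e. The simplices of K, each written with vertices in increasing order, are:

  0-simplices (5): a, b, c, d, e
  1-simplices (9): ab, ac, ad, bc, bd, be, cd, ce, de
  2-simplices (6): abc, abd, acd, bce, bde, cde

giving chain groups C_0 ≅ Z^5, C_1 ≅ Z^9, C_2 ≅ Z^6.

∂_1: C_1 → C_0 is given by ∂[p,q] = [q] − [p].
As a 5×9 matrix over Z this has rank 4, with invariant factors (1,1,1,1).

Boundary ∂_2: C_2 → C_1 sends each 2-simplex [p,q,r] to [q,r] − [p,r] + [p,q]. For instance
  ∂acd = cd − ad + ac,
  ∂cde = de − ce + cd.
As a 9×6 matrix over Z this has rank 5, with invariant factors (1,1,1,1,1).

From H_k ≅ ker(∂_k) / im(∂_{k+1}) we obtain:

  H_0: rank C_0 − rank ∂_1 = 5 − 4 = 1, and the invariant factors of ∂_1 are all 1, so H_0 ≅ Z.
  H_1: rank ker ∂_1 − rank ∂_2 = (9 − 4) − 5 = 0, and the invariant factors of ∂_2 are all 1, so H_1 ≅ 0.
  H_2: rank ker ∂_2 − rank ∂_3 = (6 − 5) − 0 = 1, and there is no ∂_3, so H_2 ≅ Z.

(K is a triangulation of the 2-sphere S^2.)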